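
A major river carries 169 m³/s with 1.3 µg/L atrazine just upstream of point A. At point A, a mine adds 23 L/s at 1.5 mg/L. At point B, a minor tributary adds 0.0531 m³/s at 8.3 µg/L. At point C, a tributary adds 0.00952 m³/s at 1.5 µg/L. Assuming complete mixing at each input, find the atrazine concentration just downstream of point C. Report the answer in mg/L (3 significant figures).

1.3 µg/L = 0.0013 mg/L.
23 L/s = 0.023 m³/s.
After input A: C = (169·0.0013 + 0.023·1.5) / 169 = 0.001504 mg/L.
8.3 µg/L = 0.0083 mg/L.
After input B: C = (169·0.001504 + 0.0531·0.0083) / 169.1 = 0.001506 mg/L.
1.5 µg/L = 0.0015 mg/L.
After input C: C = (169.1·0.001506 + 0.00952·0.0015) / 169.1 = 0.001506 mg/L.

0.00151 mg/L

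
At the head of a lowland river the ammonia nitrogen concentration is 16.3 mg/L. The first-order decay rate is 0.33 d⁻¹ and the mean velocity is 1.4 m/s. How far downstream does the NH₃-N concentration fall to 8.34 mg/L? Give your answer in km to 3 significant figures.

246 km

From C = C₀·e^(−kt), t = ln(C₀/C)/k = ln(16.3/8.34)/0.33 = 0.6701/0.33 = 2.031 d.
Distance = v·t = 1.4 m/s × 1.754e+05 s = 2.456e+05 m = 245.6 km.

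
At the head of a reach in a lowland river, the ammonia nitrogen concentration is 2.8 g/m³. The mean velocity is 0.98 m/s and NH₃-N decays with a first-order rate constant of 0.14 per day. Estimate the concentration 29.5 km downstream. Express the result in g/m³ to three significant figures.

2.67 g/m³

Travel time t = 29.5 km / 0.98 m/s = 2.95e+04/0.98 = 3.01e+04 s = 0.3484 d.
First-order decay: C = 2.8·exp(−0.14·0.3484) = 2.8·0.9524 = 2.667 g/m³.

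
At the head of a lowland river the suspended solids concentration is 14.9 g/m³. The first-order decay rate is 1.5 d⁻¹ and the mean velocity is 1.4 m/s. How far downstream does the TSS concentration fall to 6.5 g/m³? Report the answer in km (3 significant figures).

66.9 km

From C = C₀·e^(−kt), t = ln(C₀/C)/k = ln(14.9/6.5)/1.5 = 0.8296/1.5 = 0.553 d.
Distance = v·t = 1.4 m/s × 4.778e+04 s = 6.69e+04 m = 66.9 km.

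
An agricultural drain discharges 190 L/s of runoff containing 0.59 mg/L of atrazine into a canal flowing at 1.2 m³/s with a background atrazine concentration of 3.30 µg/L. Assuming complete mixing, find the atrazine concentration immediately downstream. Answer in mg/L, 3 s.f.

190 L/s = 0.19 m³/s.
3.30 µg/L = 0.0033 mg/L.
Flow-weighted mixing gives C = (0.19·0.59 + 1.2·0.0033) / (0.19 + 1.2) = 0.1161/1.39 = 0.0835 mg/L.

0.0835 mg/L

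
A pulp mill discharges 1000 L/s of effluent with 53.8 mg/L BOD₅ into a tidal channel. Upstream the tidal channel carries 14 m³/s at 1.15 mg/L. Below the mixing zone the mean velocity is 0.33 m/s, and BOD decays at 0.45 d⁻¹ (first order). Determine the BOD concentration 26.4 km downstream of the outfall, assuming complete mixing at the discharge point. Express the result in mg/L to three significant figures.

3.07 mg/L

1000 L/s = 1 m³/s.
After complete mixing, C₀ = (1·53.8 + 14·1.15) / 15 = 4.66 mg/L.
Travel time t = 2.64e+04 m / 0.33 m/s = 8e+04 s = 0.9259 d.
C = 4.66·exp(−0.45·0.9259) = 4.66·0.6592 = 3.072 mg/L.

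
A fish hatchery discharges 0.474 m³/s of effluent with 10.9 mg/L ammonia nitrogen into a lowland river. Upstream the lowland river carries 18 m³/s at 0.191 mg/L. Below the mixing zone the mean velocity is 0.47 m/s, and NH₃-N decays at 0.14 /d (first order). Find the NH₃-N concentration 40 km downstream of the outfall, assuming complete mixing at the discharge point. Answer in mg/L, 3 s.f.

0.406 mg/L

After complete mixing, C₀ = (0.474·10.9 + 18·0.191) / 18.47 = 0.4658 mg/L.
Travel time t = 4e+04 m / 0.47 m/s = 8.511e+04 s = 0.985 d.
C = 0.4658·exp(−0.14·0.985) = 0.4658·0.8712 = 0.4058 mg/L.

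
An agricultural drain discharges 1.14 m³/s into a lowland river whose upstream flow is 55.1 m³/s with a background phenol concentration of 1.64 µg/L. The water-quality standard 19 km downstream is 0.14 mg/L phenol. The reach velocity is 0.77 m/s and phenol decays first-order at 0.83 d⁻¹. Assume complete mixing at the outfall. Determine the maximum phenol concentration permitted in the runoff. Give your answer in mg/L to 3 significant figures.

8.67 mg/L

1.64 µg/L = 0.00164 mg/L.
Travel time to the compliance point: t = 1.9e+04/0.77 = 2.468e+04 s = 0.2856 d; decay factor exp(−0.83·0.2856) = 0.789.
So the concentration just after mixing may be at most 0.14/0.789 = 0.1774 mg/L.
Mass balance: 0.1774·56.24 = 1.14·Cₑ + 55.1·0.00164.
Cₑ = (9.98 − 0.09036) / 1.14 = 8.675 mg/L.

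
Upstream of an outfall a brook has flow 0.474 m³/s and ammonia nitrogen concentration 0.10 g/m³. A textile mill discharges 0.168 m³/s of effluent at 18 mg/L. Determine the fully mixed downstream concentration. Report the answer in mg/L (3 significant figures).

4.78 mg/L

By mass balance at complete mixing, C = (0.168·18 + 0.474·0.1) / (0.168 + 0.474) = 3.071/0.642 = 4.784 mg/L.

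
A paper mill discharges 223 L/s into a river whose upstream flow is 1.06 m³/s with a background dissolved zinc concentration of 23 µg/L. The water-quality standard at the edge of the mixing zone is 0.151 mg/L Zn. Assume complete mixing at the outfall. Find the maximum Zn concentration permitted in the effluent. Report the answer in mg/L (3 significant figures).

223 L/s = 0.223 m³/s.
23 µg/L = 0.023 mg/L.
Mass balance: 0.151·1.283 = 0.223·Cₑ + 1.06·0.023.
Cₑ = (0.1937 − 0.02438) / 0.223 = 0.7594 mg/L.

0.759 mg/L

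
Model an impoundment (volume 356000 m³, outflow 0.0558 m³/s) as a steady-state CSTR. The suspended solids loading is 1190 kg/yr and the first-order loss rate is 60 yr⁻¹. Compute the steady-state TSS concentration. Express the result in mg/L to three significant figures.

Outflow Q = 0.0558 m³/s × 3.156e+07 s/yr = 1.761e+06 m³/yr.
Steady-state CSTR mass balance: W = Q·C + k·V·C, so C = W/(Q + kV).
Q + kV = 1.761e+06 + 60·356000 = 2.312e+07 m³/yr.
C = 1190/2.312e+07 = 5.147e-05 kg/m³ = 0.05147 mg/L.

0.0515 mg/L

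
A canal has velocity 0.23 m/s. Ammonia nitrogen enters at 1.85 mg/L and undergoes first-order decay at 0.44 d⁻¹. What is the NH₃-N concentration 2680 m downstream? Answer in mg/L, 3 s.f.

1.74 mg/L

Travel time t = 2680 m / 0.23 m/s = 2680/0.23 = 1.165e+04 s = 0.1349 d.
First-order decay: C = 1.85·exp(−0.44·0.1349) = 1.85·0.9424 = 1.743 mg/L.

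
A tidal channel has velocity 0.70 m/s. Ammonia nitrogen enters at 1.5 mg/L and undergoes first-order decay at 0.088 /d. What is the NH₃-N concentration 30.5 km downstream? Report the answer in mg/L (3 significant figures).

1.43 mg/L

Travel time t = 30.5 km / 0.70 m/s = 3.05e+04/0.70 = 4.357e+04 s = 0.5043 d.
First-order decay: C = 1.5·exp(−0.088·0.5043) = 1.5·0.9566 = 1.435 mg/L.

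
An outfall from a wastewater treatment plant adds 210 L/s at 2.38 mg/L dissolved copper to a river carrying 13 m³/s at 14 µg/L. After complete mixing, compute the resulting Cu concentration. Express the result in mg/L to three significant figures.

210 L/s = 0.21 m³/s.
14 µg/L = 0.014 mg/L.
Conservation of mass across the mixing zone: C = (0.21·2.38 + 13·0.014) / (0.21 + 13) = 0.6818/13.21 = 0.05161 mg/L.

0.0516 mg/L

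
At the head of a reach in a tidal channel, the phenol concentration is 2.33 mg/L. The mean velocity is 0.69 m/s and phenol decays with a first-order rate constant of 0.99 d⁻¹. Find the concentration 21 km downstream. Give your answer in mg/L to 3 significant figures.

Travel time t = 21 km / 0.69 m/s = 2.1e+04/0.69 = 3.043e+04 s = 0.3523 d.
First-order decay: C = 2.33·exp(−0.99·0.3523) = 2.33·0.7056 = 1.644 mg/L.

1.64 mg/L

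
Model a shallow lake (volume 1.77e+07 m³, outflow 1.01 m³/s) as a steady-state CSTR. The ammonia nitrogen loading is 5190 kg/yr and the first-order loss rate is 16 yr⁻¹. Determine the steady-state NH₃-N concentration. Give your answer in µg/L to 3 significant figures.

Outflow Q = 1.01 m³/s × 3.156e+07 s/yr = 3.187e+07 m³/yr.
Steady-state CSTR mass balance: W = Q·C + k·V·C, so C = W/(Q + kV).
Q + kV = 3.187e+07 + 16·1.77e+07 = 3.151e+08 m³/yr.
C = 5190/3.151e+08 = 1.647e-05 kg/m³ = 0.01647 mg/L = 16.47 µg/L.

16.5 µg/L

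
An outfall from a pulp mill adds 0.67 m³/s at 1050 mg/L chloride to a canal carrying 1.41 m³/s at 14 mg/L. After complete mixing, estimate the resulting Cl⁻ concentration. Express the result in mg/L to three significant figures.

By mass balance at complete mixing, C = (0.67·1050 + 1.41·14) / (0.67 + 1.41) = 723.2/2.08 = 347.7 mg/L.

348 mg/L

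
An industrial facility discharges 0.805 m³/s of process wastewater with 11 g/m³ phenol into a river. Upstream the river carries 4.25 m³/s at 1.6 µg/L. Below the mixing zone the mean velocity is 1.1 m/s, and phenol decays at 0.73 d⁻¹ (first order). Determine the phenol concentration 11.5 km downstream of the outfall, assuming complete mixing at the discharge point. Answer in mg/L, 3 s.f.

1.60 mg/L

1.6 µg/L = 0.0016 mg/L.
After complete mixing, C₀ = (0.805·11 + 4.25·0.0016) / 5.055 = 1.753 mg/L.
Travel time t = 1.15e+04 m / 1.1 m/s = 1.045e+04 s = 0.121 d.
C = 1.753·exp(−0.73·0.121) = 1.753·0.9155 = 1.605 mg/L.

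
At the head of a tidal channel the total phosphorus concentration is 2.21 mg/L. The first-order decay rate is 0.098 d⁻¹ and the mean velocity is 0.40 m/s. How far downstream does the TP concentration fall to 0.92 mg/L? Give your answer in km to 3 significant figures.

309 km

From C = C₀·e^(−kt), t = ln(C₀/C)/k = ln(2.21/0.92)/0.098 = 0.8764/0.098 = 8.943 d.
Distance = v·t = 0.40 m/s × 7.726e+05 s = 3.091e+05 m = 309.1 km.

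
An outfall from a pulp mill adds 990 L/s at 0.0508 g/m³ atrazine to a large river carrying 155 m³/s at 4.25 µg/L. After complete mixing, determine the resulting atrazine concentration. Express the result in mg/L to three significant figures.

990 L/s = 0.99 m³/s.
4.25 µg/L = 0.00425 mg/L.
By mass balance at complete mixing, C = (0.99·0.0508 + 155·0.00425) / (0.99 + 155) = 0.709/156 = 0.004545 mg/L.

0.00455 mg/L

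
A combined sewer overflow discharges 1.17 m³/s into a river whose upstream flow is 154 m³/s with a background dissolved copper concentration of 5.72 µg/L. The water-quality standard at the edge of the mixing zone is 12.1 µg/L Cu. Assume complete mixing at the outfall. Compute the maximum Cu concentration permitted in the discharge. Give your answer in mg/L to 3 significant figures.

5.72 µg/L = 0.00572 mg/L.
12.1 µg/L = 0.0121 mg/L.
Mass balance: 0.0121·155.2 = 1.17·Cₑ + 154·0.00572.
Cₑ = (1.878 − 0.8809) / 1.17 = 0.8519 mg/L.

0.852 mg/L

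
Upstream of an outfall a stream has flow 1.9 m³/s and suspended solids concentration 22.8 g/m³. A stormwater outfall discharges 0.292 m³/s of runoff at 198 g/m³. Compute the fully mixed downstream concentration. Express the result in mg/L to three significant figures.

Flow-weighted mixing gives C = (0.292·198 + 1.9·22.8) / (0.292 + 1.9) = 101.1/2.192 = 46.14 mg/L.

46.1 mg/L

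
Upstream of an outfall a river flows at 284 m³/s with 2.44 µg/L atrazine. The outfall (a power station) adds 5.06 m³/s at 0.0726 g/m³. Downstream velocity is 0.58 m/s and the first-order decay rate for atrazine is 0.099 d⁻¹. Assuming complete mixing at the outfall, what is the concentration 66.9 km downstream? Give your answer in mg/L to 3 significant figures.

2.44 µg/L = 0.00244 mg/L.
After complete mixing, C₀ = (5.06·0.0726 + 284·0.00244) / 289.1 = 0.003668 mg/L.
Travel time t = 6.69e+04 m / 0.58 m/s = 1.153e+05 s = 1.335 d.
C = 0.003668·exp(−0.099·1.335) = 0.003668·0.8762 = 0.003214 mg/L.

0.00321 mg/L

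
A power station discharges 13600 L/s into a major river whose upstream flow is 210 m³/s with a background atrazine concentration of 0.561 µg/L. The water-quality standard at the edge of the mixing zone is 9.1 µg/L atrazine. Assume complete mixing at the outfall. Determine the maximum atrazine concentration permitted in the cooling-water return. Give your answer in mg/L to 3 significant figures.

0.141 mg/L

13600 L/s = 13.6 m³/s.
0.561 µg/L = 0.000561 mg/L.
9.1 µg/L = 0.0091 mg/L.
Mass balance: 0.0091·223.6 = 13.6·Cₑ + 210·0.000561.
Cₑ = (2.035 − 0.1178) / 13.6 = 0.141 mg/L.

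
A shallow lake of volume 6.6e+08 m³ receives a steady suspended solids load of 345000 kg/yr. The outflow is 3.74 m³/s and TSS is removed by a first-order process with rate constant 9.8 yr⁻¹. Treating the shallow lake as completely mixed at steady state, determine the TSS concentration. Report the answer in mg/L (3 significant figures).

0.0524 mg/L

Outflow Q = 3.74 m³/s × 3.156e+07 s/yr = 1.18e+08 m³/yr.
Steady-state CSTR mass balance: W = Q·C + k·V·C, so C = W/(Q + kV).
Q + kV = 1.18e+08 + 9.8·6.6e+08 = 6.586e+09 m³/yr.
C = 345000/6.586e+09 = 5.238e-05 kg/m³ = 0.05238 mg/L.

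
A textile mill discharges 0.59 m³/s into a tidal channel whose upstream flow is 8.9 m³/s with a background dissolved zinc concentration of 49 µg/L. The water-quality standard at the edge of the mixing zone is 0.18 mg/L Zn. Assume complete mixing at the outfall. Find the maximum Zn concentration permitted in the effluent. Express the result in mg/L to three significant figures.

49 µg/L = 0.049 mg/L.
Mass balance: 0.18·9.49 = 0.59·Cₑ + 8.9·0.049.
Cₑ = (1.708 − 0.4361) / 0.59 = 2.156 mg/L.

2.16 mg/L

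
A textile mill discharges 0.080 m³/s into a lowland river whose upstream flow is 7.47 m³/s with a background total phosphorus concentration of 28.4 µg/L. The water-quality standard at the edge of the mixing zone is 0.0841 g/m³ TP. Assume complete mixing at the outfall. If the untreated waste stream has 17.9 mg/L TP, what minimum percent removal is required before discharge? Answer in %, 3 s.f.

28.4 µg/L = 0.0284 mg/L.
Mass balance: 0.0841·7.55 = 0.08·Cₑ + 7.47·0.0284.
Cₑ = (0.635 − 0.2121) / 0.08 = 5.285 mg/L.
Required removal = 1 − 5.285/17.9 = 70.47 %.

70.5 %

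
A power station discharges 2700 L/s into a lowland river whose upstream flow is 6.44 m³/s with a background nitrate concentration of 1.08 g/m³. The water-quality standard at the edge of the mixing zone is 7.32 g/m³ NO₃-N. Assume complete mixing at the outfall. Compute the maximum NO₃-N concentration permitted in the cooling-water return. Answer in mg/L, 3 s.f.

22.2 mg/L

2700 L/s = 2.7 m³/s.
Mass balance: 7.32·9.14 = 2.7·Cₑ + 6.44·1.08.
Cₑ = (66.9 − 6.955) / 2.7 = 22.2 mg/L.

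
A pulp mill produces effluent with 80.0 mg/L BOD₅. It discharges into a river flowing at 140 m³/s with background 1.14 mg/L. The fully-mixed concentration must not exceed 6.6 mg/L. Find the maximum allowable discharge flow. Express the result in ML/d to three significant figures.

900 ML/d

Mass balance at complete mixing: C_std·(Q_w + Q_r) = Q_w·C_e + Q_r·C_b.
Rearranging, Q_w = Q_r·(C_std − C_b)/(C_e − C_std) = 140·(6.6 − 1.14) / (80 − 6.6) = 10.41 m³/s.
= 899.8 ML/d.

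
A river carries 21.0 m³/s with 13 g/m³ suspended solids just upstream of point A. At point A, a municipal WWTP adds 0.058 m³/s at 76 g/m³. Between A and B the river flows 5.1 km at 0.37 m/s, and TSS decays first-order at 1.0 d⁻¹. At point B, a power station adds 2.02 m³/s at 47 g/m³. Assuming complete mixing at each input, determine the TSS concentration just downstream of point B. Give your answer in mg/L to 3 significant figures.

After input A: C = (21·13 + 0.058·76) / 21.06 = 13.17 mg/L.
Over the 5.1 km reach to input B (t = 1.378e+04 s = 0.1595 d), decay gives C = 13.17·exp(−1.0·0.1595) = 11.23 mg/L.
After input B: C = (21.06·11.23 + 2.02·47) / 23.08 = 14.36 mg/L.

14.4 mg/L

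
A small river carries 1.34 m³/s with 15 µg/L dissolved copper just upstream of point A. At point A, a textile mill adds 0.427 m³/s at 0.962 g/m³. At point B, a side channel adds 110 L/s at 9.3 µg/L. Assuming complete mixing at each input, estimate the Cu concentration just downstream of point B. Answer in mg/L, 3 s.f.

0.230 mg/L

15 µg/L = 0.015 mg/L.
After input A: C = (1.34·0.015 + 0.427·0.962) / 1.767 = 0.2438 mg/L.
110 L/s = 0.11 m³/s.
9.3 µg/L = 0.0093 mg/L.
After input B: C = (1.767·0.2438 + 0.11·0.0093) / 1.877 = 0.2301 mg/L.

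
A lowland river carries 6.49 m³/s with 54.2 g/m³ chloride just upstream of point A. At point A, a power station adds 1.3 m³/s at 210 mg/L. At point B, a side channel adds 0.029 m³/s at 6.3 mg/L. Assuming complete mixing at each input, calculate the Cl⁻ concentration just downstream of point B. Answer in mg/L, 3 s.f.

After input A: C = (6.49·54.2 + 1.3·210) / 7.79 = 80.2 mg/L.
After input B: C = (7.79·80.2 + 0.029·6.3) / 7.819 = 79.93 mg/L.

79.9 mg/L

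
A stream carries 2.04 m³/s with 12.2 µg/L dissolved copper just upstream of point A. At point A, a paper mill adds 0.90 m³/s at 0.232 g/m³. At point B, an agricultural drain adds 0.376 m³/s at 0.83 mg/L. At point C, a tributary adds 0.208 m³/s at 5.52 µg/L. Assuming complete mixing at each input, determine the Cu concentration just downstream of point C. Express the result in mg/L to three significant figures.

12.2 µg/L = 0.0122 mg/L.
After input A: C = (2.04·0.0122 + 0.9·0.232) / 2.94 = 0.07949 mg/L.
After input B: C = (2.94·0.07949 + 0.376·0.83) / 3.316 = 0.1646 mg/L.
5.52 µg/L = 0.00552 mg/L.
After input C: C = (3.316·0.1646 + 0.208·0.00552) / 3.524 = 0.1552 mg/L.

0.155 mg/L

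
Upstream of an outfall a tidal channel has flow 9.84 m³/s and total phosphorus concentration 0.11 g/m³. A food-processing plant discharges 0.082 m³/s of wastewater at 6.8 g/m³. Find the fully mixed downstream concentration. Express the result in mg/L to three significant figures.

Flow-weighted mixing gives C = (0.082·6.8 + 9.84·0.11) / (0.082 + 9.84) = 1.64/9.922 = 0.1653 mg/L.

0.165 mg/L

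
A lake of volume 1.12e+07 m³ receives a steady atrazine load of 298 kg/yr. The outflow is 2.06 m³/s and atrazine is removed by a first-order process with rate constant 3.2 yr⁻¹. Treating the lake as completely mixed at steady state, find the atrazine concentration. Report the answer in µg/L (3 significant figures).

Outflow Q = 2.06 m³/s × 3.156e+07 s/yr = 6.501e+07 m³/yr.
Steady-state CSTR mass balance: W = Q·C + k·V·C, so C = W/(Q + kV).
Q + kV = 6.501e+07 + 3.2·1.12e+07 = 1.008e+08 m³/yr.
C = 298/1.008e+08 = 2.955e-06 kg/m³ = 0.002955 mg/L = 2.955 µg/L.

2.95 µg/L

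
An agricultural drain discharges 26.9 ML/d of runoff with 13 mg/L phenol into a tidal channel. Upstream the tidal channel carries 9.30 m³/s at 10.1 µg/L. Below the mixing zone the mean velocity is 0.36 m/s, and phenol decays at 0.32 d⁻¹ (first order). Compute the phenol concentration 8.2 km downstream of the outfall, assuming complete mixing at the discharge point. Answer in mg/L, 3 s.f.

26.9 ML/d = 0.3113 m³/s.
10.1 µg/L = 0.0101 mg/L.
After complete mixing, C₀ = (0.3113·13 + 9.3·0.0101) / 9.611 = 0.4309 mg/L.
Travel time t = 8200 m / 0.36 m/s = 2.278e+04 s = 0.2636 d.
C = 0.4309·exp(−0.32·0.2636) = 0.4309·0.9191 = 0.396 mg/L.

0.396 mg/L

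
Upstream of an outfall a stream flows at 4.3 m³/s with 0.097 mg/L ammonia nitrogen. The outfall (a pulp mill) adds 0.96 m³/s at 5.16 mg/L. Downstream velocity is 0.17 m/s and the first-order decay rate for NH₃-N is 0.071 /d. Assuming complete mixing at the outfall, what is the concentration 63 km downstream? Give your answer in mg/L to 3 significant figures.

After complete mixing, C₀ = (0.96·5.16 + 4.3·0.097) / 5.26 = 1.021 mg/L.
Travel time t = 6.3e+04 m / 0.17 m/s = 3.706e+05 s = 4.289 d.
C = 1.021·exp(−0.071·4.289) = 1.021·0.7375 = 0.753 mg/L.

0.753 mg/L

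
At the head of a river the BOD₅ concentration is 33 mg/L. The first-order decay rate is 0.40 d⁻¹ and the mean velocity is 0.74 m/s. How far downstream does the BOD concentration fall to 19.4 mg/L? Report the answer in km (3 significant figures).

84.9 km

From C = C₀·e^(−kt), t = ln(C₀/C)/k = ln(33/19.4)/0.40 = 0.5312/0.40 = 1.328 d.
Distance = v·t = 0.74 m/s × 1.147e+05 s = 8.491e+04 m = 84.91 km.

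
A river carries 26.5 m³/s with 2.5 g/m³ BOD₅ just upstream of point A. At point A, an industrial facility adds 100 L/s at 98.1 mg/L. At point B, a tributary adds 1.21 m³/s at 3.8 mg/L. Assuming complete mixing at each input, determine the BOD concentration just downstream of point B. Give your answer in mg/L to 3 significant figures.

2.90 mg/L

100 L/s = 0.1 m³/s.
After input A: C = (26.5·2.5 + 0.1·98.1) / 26.6 = 2.859 mg/L.
After input B: C = (26.6·2.859 + 1.21·3.8) / 27.81 = 2.9 mg/L.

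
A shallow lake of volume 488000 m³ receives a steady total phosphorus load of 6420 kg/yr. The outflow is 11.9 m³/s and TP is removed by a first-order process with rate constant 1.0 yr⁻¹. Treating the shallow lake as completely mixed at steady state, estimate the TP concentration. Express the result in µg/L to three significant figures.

Outflow Q = 11.9 m³/s × 3.156e+07 s/yr = 3.755e+08 m³/yr.
Steady-state CSTR mass balance: W = Q·C + k·V·C, so C = W/(Q + kV).
Q + kV = 3.755e+08 + 1.0·488000 = 3.76e+08 m³/yr.
C = 6420/3.76e+08 = 1.707e-05 kg/m³ = 0.01707 mg/L = 17.07 µg/L.

17.1 µg/L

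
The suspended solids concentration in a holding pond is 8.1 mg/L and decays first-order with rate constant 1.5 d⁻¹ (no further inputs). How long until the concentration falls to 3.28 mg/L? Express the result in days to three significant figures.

0.603 d

t = ln(C₀/C)/k = ln(8.1/3.28)/1.5 = 0.904/1.5 = 0.6027 d.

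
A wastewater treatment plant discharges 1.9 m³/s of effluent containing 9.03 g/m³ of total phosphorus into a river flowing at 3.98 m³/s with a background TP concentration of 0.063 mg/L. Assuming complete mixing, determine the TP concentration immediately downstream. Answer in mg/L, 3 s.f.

By mass balance at complete mixing, C = (1.9·9.03 + 3.98·0.063) / (1.9 + 3.98) = 17.41/5.88 = 2.96 mg/L.

2.96 mg/L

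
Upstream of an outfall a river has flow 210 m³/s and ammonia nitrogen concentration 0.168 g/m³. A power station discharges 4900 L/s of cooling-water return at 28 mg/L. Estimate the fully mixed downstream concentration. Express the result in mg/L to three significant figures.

0.803 mg/L

4900 L/s = 4.9 m³/s.
By mass balance at complete mixing, C = (4.9·28 + 210·0.168) / (4.9 + 210) = 172.5/214.9 = 0.8026 mg/L.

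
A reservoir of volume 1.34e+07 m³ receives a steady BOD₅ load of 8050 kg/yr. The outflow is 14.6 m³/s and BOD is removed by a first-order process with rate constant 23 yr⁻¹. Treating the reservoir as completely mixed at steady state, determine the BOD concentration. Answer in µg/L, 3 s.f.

10.5 µg/L

Outflow Q = 14.6 m³/s × 3.156e+07 s/yr = 4.607e+08 m³/yr.
Steady-state CSTR mass balance: W = Q·C + k·V·C, so C = W/(Q + kV).
Q + kV = 4.607e+08 + 23·1.34e+07 = 7.689e+08 m³/yr.
C = 8050/7.689e+08 = 1.047e-05 kg/m³ = 0.01047 mg/L = 10.47 µg/L.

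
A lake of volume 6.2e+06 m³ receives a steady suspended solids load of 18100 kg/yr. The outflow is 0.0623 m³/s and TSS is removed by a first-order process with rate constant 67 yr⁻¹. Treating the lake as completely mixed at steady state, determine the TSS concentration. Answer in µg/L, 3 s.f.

Outflow Q = 0.0623 m³/s × 3.156e+07 s/yr = 1.966e+06 m³/yr.
Steady-state CSTR mass balance: W = Q·C + k·V·C, so C = W/(Q + kV).
Q + kV = 1.966e+06 + 67·6.2e+06 = 4.174e+08 m³/yr.
C = 18100/4.174e+08 = 4.337e-05 kg/m³ = 0.04337 mg/L = 43.37 µg/L.

43.4 µg/L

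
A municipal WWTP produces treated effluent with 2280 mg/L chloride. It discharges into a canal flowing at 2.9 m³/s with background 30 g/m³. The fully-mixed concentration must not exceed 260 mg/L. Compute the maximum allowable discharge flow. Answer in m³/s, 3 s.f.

Mass balance at complete mixing: C_std·(Q_w + Q_r) = Q_w·C_e + Q_r·C_b.
Rearranging, Q_w = Q_r·(C_std − C_b)/(C_e − C_std) = 2.9·(260 − 30) / (2280 − 260) = 0.3302 m³/s.

0.330 m³/s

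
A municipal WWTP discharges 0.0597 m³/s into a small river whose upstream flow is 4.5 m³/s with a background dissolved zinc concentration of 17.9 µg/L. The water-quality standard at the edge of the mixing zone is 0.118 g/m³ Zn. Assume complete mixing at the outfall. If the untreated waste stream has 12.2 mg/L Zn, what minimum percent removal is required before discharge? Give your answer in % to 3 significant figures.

37.2 %

17.9 µg/L = 0.0179 mg/L.
Mass balance: 0.118·4.56 = 0.0597·Cₑ + 4.5·0.0179.
Cₑ = (0.538 − 0.08055) / 0.0597 = 7.663 mg/L.
Required removal = 1 − 7.663/12.2 = 37.19 %.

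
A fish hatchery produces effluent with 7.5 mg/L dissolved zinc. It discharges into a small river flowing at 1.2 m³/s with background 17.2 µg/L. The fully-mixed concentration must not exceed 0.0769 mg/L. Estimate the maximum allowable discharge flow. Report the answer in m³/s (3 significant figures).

0.00965 m³/s

17.2 µg/L = 0.0172 mg/L.
Mass balance at complete mixing: C_std·(Q_w + Q_r) = Q_w·C_e + Q_r·C_b.
Rearranging, Q_w = Q_r·(C_std − C_b)/(C_e − C_std) = 1.2·(0.0769 − 0.0172) / (7.5 − 0.0769) = 0.009651 m³/s.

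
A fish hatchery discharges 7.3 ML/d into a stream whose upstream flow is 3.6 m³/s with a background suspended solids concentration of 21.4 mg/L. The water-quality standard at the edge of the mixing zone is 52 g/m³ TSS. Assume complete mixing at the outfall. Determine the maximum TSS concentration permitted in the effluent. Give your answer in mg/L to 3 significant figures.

1360 mg/L

7.3 ML/d = 0.08449 m³/s.
Mass balance: 52·3.684 = 0.08449·Cₑ + 3.6·21.4.
Cₑ = (191.6 − 77.04) / 0.08449 = 1356 mg/L.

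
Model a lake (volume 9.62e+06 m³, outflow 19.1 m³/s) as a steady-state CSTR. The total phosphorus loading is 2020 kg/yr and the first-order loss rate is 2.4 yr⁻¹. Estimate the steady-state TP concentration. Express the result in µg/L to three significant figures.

Outflow Q = 19.1 m³/s × 3.156e+07 s/yr = 6.028e+08 m³/yr.
Steady-state CSTR mass balance: W = Q·C + k·V·C, so C = W/(Q + kV).
Q + kV = 6.028e+08 + 2.4·9.62e+06 = 6.258e+08 m³/yr.
C = 2020/6.258e+08 = 3.228e-06 kg/m³ = 0.003228 mg/L = 3.228 µg/L.

3.23 µg/L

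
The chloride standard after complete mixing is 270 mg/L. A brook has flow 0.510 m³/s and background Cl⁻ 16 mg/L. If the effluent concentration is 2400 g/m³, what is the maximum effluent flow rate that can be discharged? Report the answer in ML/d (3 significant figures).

Mass balance at complete mixing: C_std·(Q_w + Q_r) = Q_w·C_e + Q_r·C_b.
Rearranging, Q_w = Q_r·(C_std − C_b)/(C_e − C_std) = 0.510·(270 − 16) / (2400 − 270) = 0.06082 m³/s.
= 5.255 ML/d.

5.25 ML/d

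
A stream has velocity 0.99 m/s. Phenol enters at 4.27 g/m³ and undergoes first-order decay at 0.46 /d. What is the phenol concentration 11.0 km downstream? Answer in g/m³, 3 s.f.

4.02 g/m³

Travel time t = 11.0 km / 0.99 m/s = 1.1e+04/0.99 = 1.111e+04 s = 0.1286 d.
First-order decay: C = 4.27·exp(−0.46·0.1286) = 4.27·0.9426 = 4.025 g/m³.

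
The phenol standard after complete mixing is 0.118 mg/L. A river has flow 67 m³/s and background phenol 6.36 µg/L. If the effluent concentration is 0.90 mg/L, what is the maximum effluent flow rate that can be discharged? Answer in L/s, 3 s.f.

9570 L/s

6.36 µg/L = 0.00636 mg/L.
Mass balance at complete mixing: C_std·(Q_w + Q_r) = Q_w·C_e + Q_r·C_b.
Rearranging, Q_w = Q_r·(C_std − C_b)/(C_e − C_std) = 67·(0.118 − 0.00636) / (0.9 − 0.118) = 9.565 m³/s.
= 9565 L/s.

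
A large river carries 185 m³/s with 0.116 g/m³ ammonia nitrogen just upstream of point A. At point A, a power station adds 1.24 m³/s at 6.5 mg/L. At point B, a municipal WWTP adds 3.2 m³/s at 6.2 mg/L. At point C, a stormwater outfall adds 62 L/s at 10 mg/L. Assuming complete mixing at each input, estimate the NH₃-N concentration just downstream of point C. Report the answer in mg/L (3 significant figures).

0.264 mg/L

After input A: C = (185·0.116 + 1.24·6.5) / 186.2 = 0.1585 mg/L.
After input B: C = (186.2·0.1585 + 3.2·6.2) / 189.4 = 0.2606 mg/L.
62 L/s = 0.062 m³/s.
After input C: C = (189.4·0.2606 + 0.062·10) / 189.5 = 0.2637 mg/L.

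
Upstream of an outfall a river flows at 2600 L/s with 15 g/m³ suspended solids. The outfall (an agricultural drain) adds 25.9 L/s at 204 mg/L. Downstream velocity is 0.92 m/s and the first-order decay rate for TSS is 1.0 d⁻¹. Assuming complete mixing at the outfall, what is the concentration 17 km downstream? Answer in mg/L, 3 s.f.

25.9 L/s = 0.0259 m³/s.
2600 L/s = 2.6 m³/s.
After complete mixing, C₀ = (0.0259·204 + 2.6·15) / 2.626 = 16.86 mg/L.
Travel time t = 1.7e+04 m / 0.92 m/s = 1.848e+04 s = 0.2139 d.
C = 16.86·exp(−1.0·0.2139) = 16.86·0.8075 = 13.62 mg/L.

13.6 mg/L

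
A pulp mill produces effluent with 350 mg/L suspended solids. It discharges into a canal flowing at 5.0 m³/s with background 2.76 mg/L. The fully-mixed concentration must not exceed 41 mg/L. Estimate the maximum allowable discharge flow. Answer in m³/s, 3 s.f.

0.619 m³/s

Mass balance at complete mixing: C_std·(Q_w + Q_r) = Q_w·C_e + Q_r·C_b.
Rearranging, Q_w = Q_r·(C_std − C_b)/(C_e − C_std) = 5.0·(41 − 2.76) / (350 − 41) = 0.6188 m³/s.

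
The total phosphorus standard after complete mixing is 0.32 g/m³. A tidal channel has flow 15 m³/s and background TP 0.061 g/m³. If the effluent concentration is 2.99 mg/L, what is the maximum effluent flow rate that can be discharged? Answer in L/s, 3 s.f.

1460 L/s

Mass balance at complete mixing: C_std·(Q_w + Q_r) = Q_w·C_e + Q_r·C_b.
Rearranging, Q_w = Q_r·(C_std − C_b)/(C_e − C_std) = 15·(0.32 − 0.061) / (2.99 − 0.32) = 1.455 m³/s.
= 1455 L/s.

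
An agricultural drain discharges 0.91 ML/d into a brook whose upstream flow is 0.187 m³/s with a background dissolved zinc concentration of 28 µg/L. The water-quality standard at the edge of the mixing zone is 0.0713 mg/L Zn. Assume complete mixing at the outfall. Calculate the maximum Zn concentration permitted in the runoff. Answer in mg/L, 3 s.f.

0.91 ML/d = 0.01053 m³/s.
28 µg/L = 0.028 mg/L.
Mass balance: 0.0713·0.1975 = 0.01053·Cₑ + 0.187·0.028.
Cₑ = (0.01408 − 0.005236) / 0.01053 = 0.8401 mg/L.

0.840 mg/L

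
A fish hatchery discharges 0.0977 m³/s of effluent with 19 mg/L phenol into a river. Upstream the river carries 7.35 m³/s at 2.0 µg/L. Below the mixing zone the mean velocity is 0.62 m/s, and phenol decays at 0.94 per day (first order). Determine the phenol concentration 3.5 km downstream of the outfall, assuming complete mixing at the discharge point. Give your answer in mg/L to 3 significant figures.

2.0 µg/L = 0.002 mg/L.
After complete mixing, C₀ = (0.0977·19 + 7.35·0.002) / 7.448 = 0.2512 mg/L.
Travel time t = 3500 m / 0.62 m/s = 5645 s = 0.06534 d.
C = 0.2512·exp(−0.94·0.06534) = 0.2512·0.9404 = 0.2363 mg/L.

0.236 mg/L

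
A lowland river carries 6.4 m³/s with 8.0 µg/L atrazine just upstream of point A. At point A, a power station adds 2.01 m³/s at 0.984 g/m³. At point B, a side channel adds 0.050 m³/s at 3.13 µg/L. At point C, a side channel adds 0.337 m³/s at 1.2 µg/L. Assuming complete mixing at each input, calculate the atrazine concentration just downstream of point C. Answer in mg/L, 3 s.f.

0.231 mg/L

8.0 µg/L = 0.008 mg/L.
After input A: C = (6.4·0.008 + 2.01·0.984) / 8.41 = 0.2413 mg/L.
3.13 µg/L = 0.00313 mg/L.
After input B: C = (8.41·0.2413 + 0.05·0.00313) / 8.46 = 0.2399 mg/L.
1.2 µg/L = 0.0012 mg/L.
After input C: C = (8.46·0.2399 + 0.337·0.0012) / 8.797 = 0.2307 mg/L.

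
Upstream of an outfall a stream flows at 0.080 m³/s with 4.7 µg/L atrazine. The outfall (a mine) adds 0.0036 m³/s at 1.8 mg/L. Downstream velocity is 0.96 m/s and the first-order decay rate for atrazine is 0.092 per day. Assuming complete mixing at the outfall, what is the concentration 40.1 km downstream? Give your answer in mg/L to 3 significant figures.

4.7 µg/L = 0.0047 mg/L.
After complete mixing, C₀ = (0.0036·1.8 + 0.08·0.0047) / 0.0836 = 0.08201 mg/L.
Travel time t = 4.01e+04 m / 0.96 m/s = 4.177e+04 s = 0.4835 d.
C = 0.08201·exp(−0.092·0.4835) = 0.08201·0.9565 = 0.07844 mg/L.

0.0784 mg/L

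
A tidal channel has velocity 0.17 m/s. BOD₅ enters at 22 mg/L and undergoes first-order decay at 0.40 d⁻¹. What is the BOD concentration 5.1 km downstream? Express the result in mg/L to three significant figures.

Travel time t = 5.1 km / 0.17 m/s = 5100/0.17 = 3e+04 s = 0.3472 d.
First-order decay: C = 22·exp(−0.40·0.3472) = 22·0.8703 = 19.15 mg/L.

19.1 mg/L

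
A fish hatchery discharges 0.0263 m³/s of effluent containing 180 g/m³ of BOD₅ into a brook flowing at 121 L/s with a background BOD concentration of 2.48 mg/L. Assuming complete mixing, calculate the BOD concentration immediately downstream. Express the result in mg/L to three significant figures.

34.2 mg/L

121 L/s = 0.121 m³/s.
By mass balance at complete mixing, C = (0.0263·180 + 0.121·2.48) / (0.0263 + 0.121) = 5.034/0.1473 = 34.18 mg/L.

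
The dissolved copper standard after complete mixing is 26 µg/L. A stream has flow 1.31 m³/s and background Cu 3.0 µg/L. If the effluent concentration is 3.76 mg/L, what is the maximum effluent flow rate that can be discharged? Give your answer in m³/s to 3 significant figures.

3.0 µg/L = 0.003 mg/L.
26 µg/L = 0.026 mg/L.
Mass balance at complete mixing: C_std·(Q_w + Q_r) = Q_w·C_e + Q_r·C_b.
Rearranging, Q_w = Q_r·(C_std − C_b)/(C_e − C_std) = 1.31·(0.026 − 0.003) / (3.76 − 0.026) = 0.008069 m³/s.

0.00807 m³/s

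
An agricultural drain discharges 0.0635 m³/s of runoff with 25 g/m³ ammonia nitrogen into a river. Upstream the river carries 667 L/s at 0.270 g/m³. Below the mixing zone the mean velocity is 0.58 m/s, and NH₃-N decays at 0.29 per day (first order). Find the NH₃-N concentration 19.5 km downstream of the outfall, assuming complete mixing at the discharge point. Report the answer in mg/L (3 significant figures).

667 L/s = 0.667 m³/s.
After complete mixing, C₀ = (0.0635·25 + 0.667·0.27) / 0.7305 = 2.42 mg/L.
Travel time t = 1.95e+04 m / 0.58 m/s = 3.362e+04 s = 0.3891 d.
C = 2.42·exp(−0.29·0.3891) = 2.42·0.8933 = 2.161 mg/L.

2.16 mg/L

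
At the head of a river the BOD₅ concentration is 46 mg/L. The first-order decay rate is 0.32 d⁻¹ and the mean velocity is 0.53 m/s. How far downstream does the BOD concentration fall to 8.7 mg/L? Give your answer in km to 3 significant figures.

From C = C₀·e^(−kt), t = ln(C₀/C)/k = ln(46/8.7)/0.32 = 1.665/0.32 = 5.204 d.
Distance = v·t = 0.53 m/s × 4.496e+05 s = 2.383e+05 m = 238.3 km.

238 km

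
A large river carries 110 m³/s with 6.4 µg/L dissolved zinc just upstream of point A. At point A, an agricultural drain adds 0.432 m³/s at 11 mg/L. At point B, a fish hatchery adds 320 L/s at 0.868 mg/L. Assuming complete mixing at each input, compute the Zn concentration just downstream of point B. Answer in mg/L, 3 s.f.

0.0518 mg/L

6.4 µg/L = 0.0064 mg/L.
After input A: C = (110·0.0064 + 0.432·11) / 110.4 = 0.04941 mg/L.
320 L/s = 0.32 m³/s.
After input B: C = (110.4·0.04941 + 0.32·0.868) / 110.8 = 0.05177 mg/L.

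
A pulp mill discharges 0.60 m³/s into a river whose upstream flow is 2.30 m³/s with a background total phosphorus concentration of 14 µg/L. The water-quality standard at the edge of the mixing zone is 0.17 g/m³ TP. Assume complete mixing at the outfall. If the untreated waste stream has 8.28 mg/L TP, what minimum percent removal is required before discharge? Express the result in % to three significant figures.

14 µg/L = 0.014 mg/L.
Mass balance: 0.17·2.9 = 0.6·Cₑ + 2.3·0.014.
Cₑ = (0.493 − 0.0322) / 0.6 = 0.768 mg/L.
Required removal = 1 − 0.768/8.28 = 90.72 %.

90.7 %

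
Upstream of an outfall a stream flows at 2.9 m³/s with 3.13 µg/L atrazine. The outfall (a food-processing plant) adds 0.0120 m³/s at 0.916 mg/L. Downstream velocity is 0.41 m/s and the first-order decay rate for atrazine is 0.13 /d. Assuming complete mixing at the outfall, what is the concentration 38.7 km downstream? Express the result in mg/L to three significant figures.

0.00598 mg/L

3.13 µg/L = 0.00313 mg/L.
After complete mixing, C₀ = (0.012·0.916 + 2.9·0.00313) / 2.912 = 0.006892 mg/L.
Travel time t = 3.87e+04 m / 0.41 m/s = 9.439e+04 s = 1.092 d.
C = 0.006892·exp(−0.13·1.092) = 0.006892·0.8676 = 0.005979 mg/L.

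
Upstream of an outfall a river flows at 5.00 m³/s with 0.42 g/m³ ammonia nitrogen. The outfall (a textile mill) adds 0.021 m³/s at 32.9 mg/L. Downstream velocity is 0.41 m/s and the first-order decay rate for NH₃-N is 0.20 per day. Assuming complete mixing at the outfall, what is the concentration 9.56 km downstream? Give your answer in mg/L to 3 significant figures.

After complete mixing, C₀ = (0.021·32.9 + 5·0.42) / 5.021 = 0.5558 mg/L.
Travel time t = 9560 m / 0.41 m/s = 2.332e+04 s = 0.2699 d.
C = 0.5558·exp(−0.20·0.2699) = 0.5558·0.9475 = 0.5266 mg/L.

0.527 mg/L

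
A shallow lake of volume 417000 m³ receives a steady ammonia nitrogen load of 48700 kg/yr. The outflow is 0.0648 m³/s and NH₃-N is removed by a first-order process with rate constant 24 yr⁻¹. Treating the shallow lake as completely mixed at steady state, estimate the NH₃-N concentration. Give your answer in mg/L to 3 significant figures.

4.04 mg/L

Outflow Q = 0.0648 m³/s × 3.156e+07 s/yr = 2.045e+06 m³/yr.
Steady-state CSTR mass balance: W = Q·C + k·V·C, so C = W/(Q + kV).
Q + kV = 2.045e+06 + 24·417000 = 1.205e+07 m³/yr.
C = 48700/1.205e+07 = 0.004041 kg/m³ = 4.041 mg/L.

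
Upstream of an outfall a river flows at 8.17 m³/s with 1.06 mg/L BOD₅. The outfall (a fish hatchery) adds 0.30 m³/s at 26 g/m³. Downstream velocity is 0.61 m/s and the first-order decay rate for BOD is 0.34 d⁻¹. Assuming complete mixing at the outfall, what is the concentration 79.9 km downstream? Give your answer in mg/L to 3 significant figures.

1.16 mg/L

After complete mixing, C₀ = (0.3·26 + 8.17·1.06) / 8.47 = 1.943 mg/L.
Travel time t = 7.99e+04 m / 0.61 m/s = 1.31e+05 s = 1.516 d.
C = 1.943·exp(−0.34·1.516) = 1.943·0.5972 = 1.161 mg/L.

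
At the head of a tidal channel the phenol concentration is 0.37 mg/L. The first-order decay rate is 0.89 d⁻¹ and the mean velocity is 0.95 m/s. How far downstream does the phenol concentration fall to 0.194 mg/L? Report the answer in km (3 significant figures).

From C = C₀·e^(−kt), t = ln(C₀/C)/k = ln(0.37/0.194)/0.89 = 0.6456/0.89 = 0.7254 d.
Distance = v·t = 0.95 m/s × 6.268e+04 s = 5.954e+04 m = 59.54 km.

59.5 km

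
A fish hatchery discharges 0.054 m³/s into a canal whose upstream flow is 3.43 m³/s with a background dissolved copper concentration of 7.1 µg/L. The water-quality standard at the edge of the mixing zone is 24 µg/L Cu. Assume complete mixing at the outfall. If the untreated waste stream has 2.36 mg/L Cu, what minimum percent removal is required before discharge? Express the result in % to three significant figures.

53.5 %

7.1 µg/L = 0.0071 mg/L.
24 µg/L = 0.024 mg/L.
Mass balance: 0.024·3.484 = 0.054·Cₑ + 3.43·0.0071.
Cₑ = (0.08362 − 0.02435) / 0.054 = 1.097 mg/L.
Required removal = 1 − 1.097/2.36 = 53.5 %.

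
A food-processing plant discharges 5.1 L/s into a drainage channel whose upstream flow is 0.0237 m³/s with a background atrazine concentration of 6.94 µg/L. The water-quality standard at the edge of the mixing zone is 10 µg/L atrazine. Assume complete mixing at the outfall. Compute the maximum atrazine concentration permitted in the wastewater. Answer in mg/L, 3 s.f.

5.1 L/s = 0.0051 m³/s.
6.94 µg/L = 0.00694 mg/L.
10 µg/L = 0.01 mg/L.
Mass balance: 0.01·0.0288 = 0.0051·Cₑ + 0.0237·0.00694.
Cₑ = (0.000288 − 0.0001645) / 0.0051 = 0.02422 mg/L.

0.0242 mg/L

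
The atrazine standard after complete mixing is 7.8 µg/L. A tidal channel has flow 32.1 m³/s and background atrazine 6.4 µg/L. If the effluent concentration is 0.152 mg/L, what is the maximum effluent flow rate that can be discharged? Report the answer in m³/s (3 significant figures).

0.312 m³/s

6.4 µg/L = 0.0064 mg/L.
7.8 µg/L = 0.0078 mg/L.
Mass balance at complete mixing: C_std·(Q_w + Q_r) = Q_w·C_e + Q_r·C_b.
Rearranging, Q_w = Q_r·(C_std − C_b)/(C_e − C_std) = 32.1·(0.0078 − 0.0064) / (0.152 − 0.0078) = 0.3117 m³/s.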